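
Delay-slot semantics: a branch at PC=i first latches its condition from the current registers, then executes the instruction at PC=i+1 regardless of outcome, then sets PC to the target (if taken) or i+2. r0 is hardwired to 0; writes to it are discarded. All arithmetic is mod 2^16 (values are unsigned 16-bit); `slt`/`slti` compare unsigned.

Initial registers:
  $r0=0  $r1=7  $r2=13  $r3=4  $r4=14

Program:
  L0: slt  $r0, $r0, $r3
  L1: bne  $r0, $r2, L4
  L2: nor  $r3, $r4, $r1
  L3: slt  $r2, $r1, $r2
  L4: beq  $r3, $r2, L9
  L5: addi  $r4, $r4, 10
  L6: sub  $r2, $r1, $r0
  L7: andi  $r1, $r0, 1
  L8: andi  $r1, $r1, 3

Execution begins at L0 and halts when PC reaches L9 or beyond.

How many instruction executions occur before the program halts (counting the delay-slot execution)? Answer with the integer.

PC=0  slt  $r0, $r0, $r3     | $r0=0 $r1=7 $r2=13 $r3=4 $r4=14
PC=1  bne  $r0, $r2, L4      | $r0=0 $r1=7 $r2=13 $r3=4 $r4=14  [TAKEN]
PC=2  nor  $r3, $r4, $r1     | $r0=0 $r1=7 $r2=13 $r3=65520 $r4=14
PC=4  beq  $r3, $r2, L9      | $r0=0 $r1=7 $r2=13 $r3=65520 $r4=14  [not taken]
PC=5  addi  $r4, $r4, 10     | $r0=0 $r1=7 $r2=13 $r3=65520 $r4=24
PC=6  sub  $r2, $r1, $r0     | $r0=0 $r1=7 $r2=7 $r3=65520 $r4=24
PC=7  andi  $r1, $r0, 1      | $r0=0 $r1=0 $r2=7 $r3=65520 $r4=24
PC=8  andi  $r1, $r1, 3      | $r0=0 $r1=0 $r2=7 $r3=65520 $r4=24

8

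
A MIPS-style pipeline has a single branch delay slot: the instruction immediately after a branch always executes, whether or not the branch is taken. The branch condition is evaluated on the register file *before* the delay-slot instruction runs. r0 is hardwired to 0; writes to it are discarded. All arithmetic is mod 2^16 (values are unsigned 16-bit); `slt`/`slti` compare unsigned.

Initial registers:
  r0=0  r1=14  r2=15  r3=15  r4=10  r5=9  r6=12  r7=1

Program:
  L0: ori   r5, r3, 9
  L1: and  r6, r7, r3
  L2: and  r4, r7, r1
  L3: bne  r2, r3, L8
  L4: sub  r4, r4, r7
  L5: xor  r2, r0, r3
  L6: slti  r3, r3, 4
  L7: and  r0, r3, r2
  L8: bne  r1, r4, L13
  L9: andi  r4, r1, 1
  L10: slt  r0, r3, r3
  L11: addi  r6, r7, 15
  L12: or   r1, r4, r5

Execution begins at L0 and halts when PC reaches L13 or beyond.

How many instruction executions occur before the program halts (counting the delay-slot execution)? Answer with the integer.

10

[0] ori   r5, r3, 9  →  {r0:0, r1:14, r2:15, r3:15, r4:10, r5:15, r6:12, r7:1}
[1] and  r6, r7, r3  →  {r0:0, r1:14, r2:15, r3:15, r4:10, r5:15, r6:1, r7:1}
[2] and  r4, r7, r1  →  {r0:0, r1:14, r2:15, r3:15, r4:0, r5:15, r6:1, r7:1}
[3] bne  r2, r3, L8  →  {r0:0, r1:14, r2:15, r3:15, r4:0, r5:15, r6:1, r7:1}  ⟨branch fallthrough⟩
[4] sub  r4, r4, r7  →  {r0:0, r1:14, r2:15, r3:15, r4:65535, r5:15, r6:1, r7:1}
[5] xor  r2, r0, r3  →  {r0:0, r1:14, r2:15, r3:15, r4:65535, r5:15, r6:1, r7:1}
[6] slti  r3, r3, 4  →  {r0:0, r1:14, r2:15, r3:0, r4:65535, r5:15, r6:1, r7:1}
[7] and  r0, r3, r2  →  {r0:0, r1:14, r2:15, r3:0, r4:65535, r5:15, r6:1, r7:1}
[8] bne  r1, r4, L13  →  {r0:0, r1:14, r2:15, r3:0, r4:65535, r5:15, r6:1, r7:1}  ⟨branch taken⟩
[9] andi  r4, r1, 1  →  {r0:0, r1:14, r2:15, r3:0, r4:0, r5:15, r6:1, r7:1}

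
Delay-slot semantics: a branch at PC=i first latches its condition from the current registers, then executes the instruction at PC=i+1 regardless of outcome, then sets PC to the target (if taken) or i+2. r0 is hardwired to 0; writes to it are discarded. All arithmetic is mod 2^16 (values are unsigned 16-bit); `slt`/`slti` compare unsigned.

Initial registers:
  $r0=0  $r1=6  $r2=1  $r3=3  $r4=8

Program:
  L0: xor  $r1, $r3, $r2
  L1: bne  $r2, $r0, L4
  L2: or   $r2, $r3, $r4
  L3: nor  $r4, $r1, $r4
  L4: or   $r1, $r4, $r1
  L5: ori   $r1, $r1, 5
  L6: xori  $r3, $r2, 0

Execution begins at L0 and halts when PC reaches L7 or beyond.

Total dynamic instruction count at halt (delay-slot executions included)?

[0] xor  $r1, $r3, $r2  →  {$r0:0, $r1:2, $r2:1, $r3:3, $r4:8}
[1] bne  $r2, $r0, L4  →  {$r0:0, $r1:2, $r2:1, $r3:3, $r4:8}  ⟨branch taken⟩
[2] or   $r2, $r3, $r4  →  {$r0:0, $r1:2, $r2:11, $r3:3, $r4:8}
[4] or   $r1, $r4, $r1  →  {$r0:0, $r1:10, $r2:11, $r3:3, $r4:8}
[5] ori   $r1, $r1, 5  →  {$r0:0, $r1:15, $r2:11, $r3:3, $r4:8}
[6] xori  $r3, $r2, 0  →  {$r0:0, $r1:15, $r2:11, $r3:11, $r4:8}

6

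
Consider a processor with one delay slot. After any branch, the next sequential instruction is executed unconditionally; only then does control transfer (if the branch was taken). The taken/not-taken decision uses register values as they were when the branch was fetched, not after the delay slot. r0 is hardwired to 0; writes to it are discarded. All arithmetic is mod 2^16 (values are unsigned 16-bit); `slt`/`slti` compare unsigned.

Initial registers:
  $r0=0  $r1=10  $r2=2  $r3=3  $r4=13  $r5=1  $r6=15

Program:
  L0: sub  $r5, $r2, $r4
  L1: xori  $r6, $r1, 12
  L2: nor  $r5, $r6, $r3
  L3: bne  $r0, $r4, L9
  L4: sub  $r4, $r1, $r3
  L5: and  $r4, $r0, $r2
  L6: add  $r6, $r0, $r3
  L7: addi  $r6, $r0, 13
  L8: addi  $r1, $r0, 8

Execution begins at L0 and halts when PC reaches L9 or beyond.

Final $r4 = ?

7

PC=0  sub  $r5, $r2, $r4     | $r0=0 $r1=10 $r2=2 $r3=3 $r4=13 $r5=65525 $r6=15
PC=1  xori  $r6, $r1, 12     | $r0=0 $r1=10 $r2=2 $r3=3 $r4=13 $r5=65525 $r6=6
PC=2  nor  $r5, $r6, $r3     | $r0=0 $r1=10 $r2=2 $r3=3 $r4=13 $r5=65528 $r6=6
PC=3  bne  $r0, $r4, L9      | $r0=0 $r1=10 $r2=2 $r3=3 $r4=13 $r5=65528 $r6=6  [TAKEN]
PC=4  sub  $r4, $r1, $r3     | $r0=0 $r1=10 $r2=2 $r3=3 $r4=7 $r5=65528 $r6=6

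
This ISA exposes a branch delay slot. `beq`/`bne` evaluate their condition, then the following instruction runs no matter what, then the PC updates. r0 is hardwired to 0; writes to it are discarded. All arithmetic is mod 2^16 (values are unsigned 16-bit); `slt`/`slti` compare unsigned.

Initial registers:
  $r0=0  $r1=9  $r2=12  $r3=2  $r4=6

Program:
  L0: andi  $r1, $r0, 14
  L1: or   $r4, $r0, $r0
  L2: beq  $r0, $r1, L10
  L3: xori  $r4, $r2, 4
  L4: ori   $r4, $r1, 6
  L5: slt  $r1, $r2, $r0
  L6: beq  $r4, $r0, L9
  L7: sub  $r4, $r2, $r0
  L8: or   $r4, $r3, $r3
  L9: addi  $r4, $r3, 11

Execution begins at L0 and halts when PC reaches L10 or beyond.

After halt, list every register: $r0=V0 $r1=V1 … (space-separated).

$r0=0 $r1=0 $r2=12 $r3=2 $r4=8

PC=0  andi  $r1, $r0, 14     | $r0=0 $r1=0 $r2=12 $r3=2 $r4=6
PC=1  or   $r4, $r0, $r0     | $r0=0 $r1=0 $r2=12 $r3=2 $r4=0
PC=2  beq  $r0, $r1, L10     | $r0=0 $r1=0 $r2=12 $r3=2 $r4=0  [TAKEN]
PC=3  xori  $r4, $r2, 4      | $r0=0 $r1=0 $r2=12 $r3=2 $r4=8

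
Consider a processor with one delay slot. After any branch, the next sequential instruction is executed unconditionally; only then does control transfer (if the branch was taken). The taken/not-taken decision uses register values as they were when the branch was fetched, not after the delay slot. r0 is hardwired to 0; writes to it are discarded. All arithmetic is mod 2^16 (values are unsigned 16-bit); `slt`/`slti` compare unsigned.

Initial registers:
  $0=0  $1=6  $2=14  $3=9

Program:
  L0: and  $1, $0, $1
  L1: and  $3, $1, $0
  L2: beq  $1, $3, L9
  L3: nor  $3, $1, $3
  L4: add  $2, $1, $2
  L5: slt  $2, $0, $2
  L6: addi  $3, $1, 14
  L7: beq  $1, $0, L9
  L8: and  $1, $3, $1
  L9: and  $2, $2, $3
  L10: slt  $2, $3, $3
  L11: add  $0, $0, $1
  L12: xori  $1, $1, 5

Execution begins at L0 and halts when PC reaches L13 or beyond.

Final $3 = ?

65535

PC=0  and  $1, $0, $1        | $0=0 $1=0 $2=14 $3=9
PC=1  and  $3, $1, $0        | $0=0 $1=0 $2=14 $3=0
PC=2  beq  $1, $3, L9        | $0=0 $1=0 $2=14 $3=0  [TAKEN]
PC=3  nor  $3, $1, $3        | $0=0 $1=0 $2=14 $3=65535
PC=9  and  $2, $2, $3        | $0=0 $1=0 $2=14 $3=65535
PC=10 slt  $2, $3, $3        | $0=0 $1=0 $2=0 $3=65535
PC=11 add  $0, $0, $1        | $0=0 $1=0 $2=0 $3=65535
PC=12 xori  $1, $1, 5        | $0=0 $1=5 $2=0 $3=65535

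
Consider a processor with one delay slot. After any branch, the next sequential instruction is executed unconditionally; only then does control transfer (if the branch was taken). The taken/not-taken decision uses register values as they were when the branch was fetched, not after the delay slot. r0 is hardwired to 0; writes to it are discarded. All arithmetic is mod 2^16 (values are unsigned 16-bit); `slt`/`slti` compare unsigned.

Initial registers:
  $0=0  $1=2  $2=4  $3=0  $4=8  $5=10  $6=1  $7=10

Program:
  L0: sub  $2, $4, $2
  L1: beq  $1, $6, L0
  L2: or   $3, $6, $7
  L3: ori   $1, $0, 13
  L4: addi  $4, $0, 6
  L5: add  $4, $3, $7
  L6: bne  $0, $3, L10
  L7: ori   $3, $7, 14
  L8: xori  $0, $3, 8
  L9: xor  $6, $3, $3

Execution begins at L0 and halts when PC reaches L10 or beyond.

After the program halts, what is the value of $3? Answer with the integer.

PC=0  sub  $2, $4, $2        | $0=0 $1=2 $2=4 $3=0 $4=8 $5=10 $6=1 $7=10
PC=1  beq  $1, $6, L0        | $0=0 $1=2 $2=4 $3=0 $4=8 $5=10 $6=1 $7=10  [not taken]
PC=2  or   $3, $6, $7        | $0=0 $1=2 $2=4 $3=11 $4=8 $5=10 $6=1 $7=10
PC=3  ori   $1, $0, 13       | $0=0 $1=13 $2=4 $3=11 $4=8 $5=10 $6=1 $7=10
PC=4  addi  $4, $0, 6        | $0=0 $1=13 $2=4 $3=11 $4=6 $5=10 $6=1 $7=10
PC=5  add  $4, $3, $7        | $0=0 $1=13 $2=4 $3=11 $4=21 $5=10 $6=1 $7=10
PC=6  bne  $0, $3, L10       | $0=0 $1=13 $2=4 $3=11 $4=21 $5=10 $6=1 $7=10  [TAKEN]
PC=7  ori   $3, $7, 14       | $0=0 $1=13 $2=4 $3=14 $4=21 $5=10 $6=1 $7=10

14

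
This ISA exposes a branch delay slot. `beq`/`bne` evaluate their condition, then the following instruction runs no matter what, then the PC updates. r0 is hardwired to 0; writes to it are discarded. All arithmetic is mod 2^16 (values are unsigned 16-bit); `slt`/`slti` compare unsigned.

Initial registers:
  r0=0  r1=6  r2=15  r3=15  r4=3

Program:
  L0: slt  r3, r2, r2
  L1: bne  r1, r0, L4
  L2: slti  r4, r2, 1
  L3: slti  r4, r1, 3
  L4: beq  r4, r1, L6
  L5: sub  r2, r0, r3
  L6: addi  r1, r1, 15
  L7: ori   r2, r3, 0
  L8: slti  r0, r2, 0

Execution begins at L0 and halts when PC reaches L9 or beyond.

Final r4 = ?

  step pc=0: slt  r3, r2, r2  regs=(0,6,15,0,3)
  step pc=1: bne  r1, r0, L4  cond=T  regs=(0,6,15,0,3)
  step pc=2: slti  r4, r2, 1  regs=(0,6,15,0,0)
  step pc=4: beq  r4, r1, L6  cond=F  regs=(0,6,15,0,0)
  step pc=5: sub  r2, r0, r3  regs=(0,6,0,0,0)
  step pc=6: addi  r1, r1, 15  regs=(0,21,0,0,0)
  step pc=7: ori   r2, r3, 0  regs=(0,21,0,0,0)
  step pc=8: slti  r0, r2, 0  regs=(0,21,0,0,0)

0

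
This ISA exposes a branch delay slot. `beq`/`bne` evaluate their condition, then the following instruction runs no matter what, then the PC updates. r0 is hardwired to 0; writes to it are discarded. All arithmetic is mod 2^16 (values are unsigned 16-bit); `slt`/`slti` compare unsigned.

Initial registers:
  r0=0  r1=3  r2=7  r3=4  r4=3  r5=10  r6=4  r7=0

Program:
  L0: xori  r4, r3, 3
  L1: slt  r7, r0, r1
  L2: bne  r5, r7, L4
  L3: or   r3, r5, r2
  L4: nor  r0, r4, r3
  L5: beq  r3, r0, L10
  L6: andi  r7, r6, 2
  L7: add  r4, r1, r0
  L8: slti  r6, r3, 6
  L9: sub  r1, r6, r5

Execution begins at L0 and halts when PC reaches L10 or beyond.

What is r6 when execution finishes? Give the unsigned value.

  step pc=0: xori  r4, r3, 3  regs=(0,3,7,4,7,10,4,0)
  step pc=1: slt  r7, r0, r1  regs=(0,3,7,4,7,10,4,1)
  step pc=2: bne  r5, r7, L4  cond=T  regs=(0,3,7,4,7,10,4,1)
  step pc=3: or   r3, r5, r2  regs=(0,3,7,15,7,10,4,1)
  step pc=4: nor  r0, r4, r3  regs=(0,3,7,15,7,10,4,1)
  step pc=5: beq  r3, r0, L10  cond=F  regs=(0,3,7,15,7,10,4,1)
  step pc=6: andi  r7, r6, 2  regs=(0,3,7,15,7,10,4,0)
  step pc=7: add  r4, r1, r0  regs=(0,3,7,15,3,10,4,0)
  step pc=8: slti  r6, r3, 6  regs=(0,3,7,15,3,10,0,0)
  step pc=9: sub  r1, r6, r5  regs=(0,65526,7,15,3,10,0,0)

0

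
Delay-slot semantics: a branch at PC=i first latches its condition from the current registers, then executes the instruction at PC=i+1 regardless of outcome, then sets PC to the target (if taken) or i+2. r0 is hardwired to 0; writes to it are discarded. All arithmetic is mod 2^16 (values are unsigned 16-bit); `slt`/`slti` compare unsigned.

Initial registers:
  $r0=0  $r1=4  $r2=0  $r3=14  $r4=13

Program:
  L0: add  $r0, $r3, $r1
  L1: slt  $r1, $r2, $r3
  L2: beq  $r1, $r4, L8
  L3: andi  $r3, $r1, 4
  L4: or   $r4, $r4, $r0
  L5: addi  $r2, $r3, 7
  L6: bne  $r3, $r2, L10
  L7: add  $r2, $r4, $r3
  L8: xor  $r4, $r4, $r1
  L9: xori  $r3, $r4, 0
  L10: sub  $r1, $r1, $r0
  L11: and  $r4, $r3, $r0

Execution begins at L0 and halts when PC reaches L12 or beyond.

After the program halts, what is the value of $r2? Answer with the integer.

13

#0 add  $r0, $r3, $r1 ; 0/4/0/14/13
#1 slt  $r1, $r2, $r3 ; 0/1/0/14/13
#2 beq  $r1, $r4, L8 ; 0/1/0/14/13 ; →fallthru
#3 andi  $r3, $r1, 4 ; 0/1/0/0/13
#4 or   $r4, $r4, $r0 ; 0/1/0/0/13
#5 addi  $r2, $r3, 7 ; 0/1/7/0/13
#6 bne  $r3, $r2, L10 ; 0/1/7/0/13 ; →target
#7 add  $r2, $r4, $r3 ; 0/1/13/0/13
#10 sub  $r1, $r1, $r0 ; 0/1/13/0/13
#11 and  $r4, $r3, $r0 ; 0/1/13/0/0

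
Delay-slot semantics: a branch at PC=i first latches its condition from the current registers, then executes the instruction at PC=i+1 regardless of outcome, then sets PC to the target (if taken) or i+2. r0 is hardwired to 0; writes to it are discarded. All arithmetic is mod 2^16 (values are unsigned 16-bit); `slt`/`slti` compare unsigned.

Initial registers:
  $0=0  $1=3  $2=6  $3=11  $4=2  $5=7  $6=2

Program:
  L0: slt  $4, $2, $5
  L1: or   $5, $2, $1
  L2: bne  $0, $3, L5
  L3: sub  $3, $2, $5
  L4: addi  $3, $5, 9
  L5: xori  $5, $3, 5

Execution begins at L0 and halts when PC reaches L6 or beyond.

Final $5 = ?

#0 slt  $4, $2, $5 ; 0/3/6/11/1/7/2
#1 or   $5, $2, $1 ; 0/3/6/11/1/7/2
#2 bne  $0, $3, L5 ; 0/3/6/11/1/7/2 ; →target
#3 sub  $3, $2, $5 ; 0/3/6/65535/1/7/2
#5 xori  $5, $3, 5 ; 0/3/6/65535/1/65530/2

65530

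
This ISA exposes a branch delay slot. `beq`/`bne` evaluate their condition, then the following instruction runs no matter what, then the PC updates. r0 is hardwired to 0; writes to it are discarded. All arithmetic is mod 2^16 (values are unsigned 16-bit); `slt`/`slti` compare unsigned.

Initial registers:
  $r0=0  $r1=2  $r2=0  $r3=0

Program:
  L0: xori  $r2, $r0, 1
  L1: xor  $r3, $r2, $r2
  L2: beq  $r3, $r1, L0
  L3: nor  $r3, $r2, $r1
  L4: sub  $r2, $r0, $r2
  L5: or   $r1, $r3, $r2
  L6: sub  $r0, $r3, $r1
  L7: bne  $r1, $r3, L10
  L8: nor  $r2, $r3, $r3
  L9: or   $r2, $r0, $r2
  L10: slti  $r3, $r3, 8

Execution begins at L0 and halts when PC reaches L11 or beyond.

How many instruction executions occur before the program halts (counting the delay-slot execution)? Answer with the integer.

PC=0  xori  $r2, $r0, 1      | $r0=0 $r1=2 $r2=1 $r3=0
PC=1  xor  $r3, $r2, $r2     | $r0=0 $r1=2 $r2=1 $r3=0
PC=2  beq  $r3, $r1, L0      | $r0=0 $r1=2 $r2=1 $r3=0  [not taken]
PC=3  nor  $r3, $r2, $r1     | $r0=0 $r1=2 $r2=1 $r3=65532
PC=4  sub  $r2, $r0, $r2     | $r0=0 $r1=2 $r2=65535 $r3=65532
PC=5  or   $r1, $r3, $r2     | $r0=0 $r1=65535 $r2=65535 $r3=65532
PC=6  sub  $r0, $r3, $r1     | $r0=0 $r1=65535 $r2=65535 $r3=65532
PC=7  bne  $r1, $r3, L10     | $r0=0 $r1=65535 $r2=65535 $r3=65532  [TAKEN]
PC=8  nor  $r2, $r3, $r3     | $r0=0 $r1=65535 $r2=3 $r3=65532
PC=10 slti  $r3, $r3, 8      | $r0=0 $r1=65535 $r2=3 $r3=0

10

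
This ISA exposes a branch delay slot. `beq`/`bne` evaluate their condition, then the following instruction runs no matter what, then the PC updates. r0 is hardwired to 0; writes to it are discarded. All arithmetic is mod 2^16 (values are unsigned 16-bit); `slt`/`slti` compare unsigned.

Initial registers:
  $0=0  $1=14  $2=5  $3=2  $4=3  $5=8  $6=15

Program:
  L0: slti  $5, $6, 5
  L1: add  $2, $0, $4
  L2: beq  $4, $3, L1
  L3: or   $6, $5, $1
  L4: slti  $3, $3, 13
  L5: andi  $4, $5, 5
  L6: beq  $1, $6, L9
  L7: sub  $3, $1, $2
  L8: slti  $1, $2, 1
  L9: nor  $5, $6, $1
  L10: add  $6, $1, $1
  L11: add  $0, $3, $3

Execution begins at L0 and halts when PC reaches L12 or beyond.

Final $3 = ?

11

[0] slti  $5, $6, 5  →  {$0:0, $1:14, $2:5, $3:2, $4:3, $5:0, $6:15}
[1] add  $2, $0, $4  →  {$0:0, $1:14, $2:3, $3:2, $4:3, $5:0, $6:15}
[2] beq  $4, $3, L1  →  {$0:0, $1:14, $2:3, $3:2, $4:3, $5:0, $6:15}  ⟨branch fallthrough⟩
[3] or   $6, $5, $1  →  {$0:0, $1:14, $2:3, $3:2, $4:3, $5:0, $6:14}
[4] slti  $3, $3, 13  →  {$0:0, $1:14, $2:3, $3:1, $4:3, $5:0, $6:14}
[5] andi  $4, $5, 5  →  {$0:0, $1:14, $2:3, $3:1, $4:0, $5:0, $6:14}
[6] beq  $1, $6, L9  →  {$0:0, $1:14, $2:3, $3:1, $4:0, $5:0, $6:14}  ⟨branch taken⟩
[7] sub  $3, $1, $2  →  {$0:0, $1:14, $2:3, $3:11, $4:0, $5:0, $6:14}
[9] nor  $5, $6, $1  →  {$0:0, $1:14, $2:3, $3:11, $4:0, $5:65521, $6:14}
[10] add  $6, $1, $1  →  {$0:0, $1:14, $2:3, $3:11, $4:0, $5:65521, $6:28}
[11] add  $0, $3, $3  →  {$0:0, $1:14, $2:3, $3:11, $4:0, $5:65521, $6:28}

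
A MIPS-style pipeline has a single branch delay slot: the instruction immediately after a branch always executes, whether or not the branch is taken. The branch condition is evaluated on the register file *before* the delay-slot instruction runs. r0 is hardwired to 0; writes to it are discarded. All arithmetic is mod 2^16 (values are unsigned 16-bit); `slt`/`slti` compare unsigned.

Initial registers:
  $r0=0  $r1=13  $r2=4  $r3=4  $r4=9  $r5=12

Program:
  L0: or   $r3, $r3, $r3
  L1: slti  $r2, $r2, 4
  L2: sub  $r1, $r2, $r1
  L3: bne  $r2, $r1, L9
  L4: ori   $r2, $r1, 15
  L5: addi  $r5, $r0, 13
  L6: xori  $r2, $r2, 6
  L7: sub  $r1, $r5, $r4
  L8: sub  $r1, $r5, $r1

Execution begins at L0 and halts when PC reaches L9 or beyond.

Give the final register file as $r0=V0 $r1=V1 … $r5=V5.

$r0=0 $r1=65523 $r2=65535 $r3=4 $r4=9 $r5=12

[0] or   $r3, $r3, $r3  →  {$r0:0, $r1:13, $r2:4, $r3:4, $r4:9, $r5:12}
[1] slti  $r2, $r2, 4  →  {$r0:0, $r1:13, $r2:0, $r3:4, $r4:9, $r5:12}
[2] sub  $r1, $r2, $r1  →  {$r0:0, $r1:65523, $r2:0, $r3:4, $r4:9, $r5:12}
[3] bne  $r2, $r1, L9  →  {$r0:0, $r1:65523, $r2:0, $r3:4, $r4:9, $r5:12}  ⟨branch taken⟩
[4] ori   $r2, $r1, 15  →  {$r0:0, $r1:65523, $r2:65535, $r3:4, $r4:9, $r5:12}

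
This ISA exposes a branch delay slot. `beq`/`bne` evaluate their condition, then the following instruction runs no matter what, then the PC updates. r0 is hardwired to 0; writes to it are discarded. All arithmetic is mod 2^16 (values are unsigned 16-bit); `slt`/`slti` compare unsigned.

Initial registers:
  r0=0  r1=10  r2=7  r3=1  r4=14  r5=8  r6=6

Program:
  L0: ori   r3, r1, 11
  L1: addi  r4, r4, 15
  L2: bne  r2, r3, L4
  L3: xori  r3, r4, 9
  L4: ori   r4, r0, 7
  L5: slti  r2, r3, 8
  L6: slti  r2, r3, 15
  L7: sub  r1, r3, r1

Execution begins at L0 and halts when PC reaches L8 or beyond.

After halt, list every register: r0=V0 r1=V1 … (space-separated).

#0 ori   r3, r1, 11 ; 0/10/7/11/14/8/6
#1 addi  r4, r4, 15 ; 0/10/7/11/29/8/6
#2 bne  r2, r3, L4 ; 0/10/7/11/29/8/6 ; →target
#3 xori  r3, r4, 9 ; 0/10/7/20/29/8/6
#4 ori   r4, r0, 7 ; 0/10/7/20/7/8/6
#5 slti  r2, r3, 8 ; 0/10/0/20/7/8/6
#6 slti  r2, r3, 15 ; 0/10/0/20/7/8/6
#7 sub  r1, r3, r1 ; 0/10/0/20/7/8/6

r0=0 r1=10 r2=0 r3=20 r4=7 r5=8 r6=6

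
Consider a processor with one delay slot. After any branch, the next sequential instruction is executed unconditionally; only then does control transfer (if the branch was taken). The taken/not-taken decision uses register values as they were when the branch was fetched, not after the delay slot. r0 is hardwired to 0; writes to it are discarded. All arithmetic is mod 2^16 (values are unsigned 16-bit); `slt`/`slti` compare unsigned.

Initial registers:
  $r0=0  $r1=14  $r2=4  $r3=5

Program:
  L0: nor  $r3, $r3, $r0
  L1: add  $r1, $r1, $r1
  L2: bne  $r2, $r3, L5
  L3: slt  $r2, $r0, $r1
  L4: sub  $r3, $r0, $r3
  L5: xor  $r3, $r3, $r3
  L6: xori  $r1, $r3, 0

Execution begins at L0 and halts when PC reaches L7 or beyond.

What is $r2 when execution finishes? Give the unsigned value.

1

#0 nor  $r3, $r3, $r0 ; 0/14/4/65530
#1 add  $r1, $r1, $r1 ; 0/28/4/65530
#2 bne  $r2, $r3, L5 ; 0/28/4/65530 ; →target
#3 slt  $r2, $r0, $r1 ; 0/28/1/65530
#5 xor  $r3, $r3, $r3 ; 0/28/1/0
#6 xori  $r1, $r3, 0 ; 0/0/1/0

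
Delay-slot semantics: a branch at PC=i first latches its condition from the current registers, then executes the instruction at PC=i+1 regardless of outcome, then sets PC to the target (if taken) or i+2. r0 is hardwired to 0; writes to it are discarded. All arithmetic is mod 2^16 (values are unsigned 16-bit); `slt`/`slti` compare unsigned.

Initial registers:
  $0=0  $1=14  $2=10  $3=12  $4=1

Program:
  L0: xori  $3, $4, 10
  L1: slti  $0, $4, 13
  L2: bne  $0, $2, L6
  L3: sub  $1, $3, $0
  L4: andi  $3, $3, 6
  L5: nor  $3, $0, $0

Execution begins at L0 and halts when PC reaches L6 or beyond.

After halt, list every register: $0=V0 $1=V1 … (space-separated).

[0] xori  $3, $4, 10  →  {$0:0, $1:14, $2:10, $3:11, $4:1}
[1] slti  $0, $4, 13  →  {$0:0, $1:14, $2:10, $3:11, $4:1}
[2] bne  $0, $2, L6  →  {$0:0, $1:14, $2:10, $3:11, $4:1}  ⟨branch taken⟩
[3] sub  $1, $3, $0  →  {$0:0, $1:11, $2:10, $3:11, $4:1}

$0=0 $1=11 $2=10 $3=11 $4=1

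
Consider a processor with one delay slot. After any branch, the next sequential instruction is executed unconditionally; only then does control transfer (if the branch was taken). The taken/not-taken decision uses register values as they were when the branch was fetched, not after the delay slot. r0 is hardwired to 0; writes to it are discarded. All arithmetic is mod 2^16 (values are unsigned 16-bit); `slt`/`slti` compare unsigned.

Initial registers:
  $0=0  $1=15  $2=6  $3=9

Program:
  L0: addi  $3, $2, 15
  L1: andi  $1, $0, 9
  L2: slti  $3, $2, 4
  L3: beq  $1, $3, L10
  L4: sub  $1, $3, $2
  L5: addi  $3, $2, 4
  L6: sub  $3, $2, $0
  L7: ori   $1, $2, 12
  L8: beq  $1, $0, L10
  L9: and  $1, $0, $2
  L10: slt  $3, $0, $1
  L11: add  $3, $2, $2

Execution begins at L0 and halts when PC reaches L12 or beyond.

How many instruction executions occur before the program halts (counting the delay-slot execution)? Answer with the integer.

7

#0 addi  $3, $2, 15 ; 0/15/6/21
#1 andi  $1, $0, 9 ; 0/0/6/21
#2 slti  $3, $2, 4 ; 0/0/6/0
#3 beq  $1, $3, L10 ; 0/0/6/0 ; →target
#4 sub  $1, $3, $2 ; 0/65530/6/0
#10 slt  $3, $0, $1 ; 0/65530/6/1
#11 add  $3, $2, $2 ; 0/65530/6/12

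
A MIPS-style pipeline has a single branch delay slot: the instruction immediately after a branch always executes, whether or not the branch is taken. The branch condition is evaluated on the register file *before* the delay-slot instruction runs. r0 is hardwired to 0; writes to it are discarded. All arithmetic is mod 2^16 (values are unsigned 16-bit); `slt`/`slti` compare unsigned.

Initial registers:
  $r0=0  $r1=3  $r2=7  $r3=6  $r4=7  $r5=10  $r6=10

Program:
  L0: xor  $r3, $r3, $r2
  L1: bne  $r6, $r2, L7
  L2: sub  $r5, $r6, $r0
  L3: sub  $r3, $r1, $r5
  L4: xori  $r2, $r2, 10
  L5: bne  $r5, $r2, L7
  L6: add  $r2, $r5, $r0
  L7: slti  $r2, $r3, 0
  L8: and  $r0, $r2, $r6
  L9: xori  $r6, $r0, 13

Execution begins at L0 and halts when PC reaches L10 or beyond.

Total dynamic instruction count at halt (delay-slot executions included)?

6

PC=0  xor  $r3, $r3, $r2     | $r0=0 $r1=3 $r2=7 $r3=1 $r4=7 $r5=10 $r6=10
PC=1  bne  $r6, $r2, L7      | $r0=0 $r1=3 $r2=7 $r3=1 $r4=7 $r5=10 $r6=10  [TAKEN]
PC=2  sub  $r5, $r6, $r0     | $r0=0 $r1=3 $r2=7 $r3=1 $r4=7 $r5=10 $r6=10
PC=7  slti  $r2, $r3, 0      | $r0=0 $r1=3 $r2=0 $r3=1 $r4=7 $r5=10 $r6=10
PC=8  and  $r0, $r2, $r6     | $r0=0 $r1=3 $r2=0 $r3=1 $r4=7 $r5=10 $r6=10
PC=9  xori  $r6, $r0, 13     | $r0=0 $r1=3 $r2=0 $r3=1 $r4=7 $r5=10 $r6=13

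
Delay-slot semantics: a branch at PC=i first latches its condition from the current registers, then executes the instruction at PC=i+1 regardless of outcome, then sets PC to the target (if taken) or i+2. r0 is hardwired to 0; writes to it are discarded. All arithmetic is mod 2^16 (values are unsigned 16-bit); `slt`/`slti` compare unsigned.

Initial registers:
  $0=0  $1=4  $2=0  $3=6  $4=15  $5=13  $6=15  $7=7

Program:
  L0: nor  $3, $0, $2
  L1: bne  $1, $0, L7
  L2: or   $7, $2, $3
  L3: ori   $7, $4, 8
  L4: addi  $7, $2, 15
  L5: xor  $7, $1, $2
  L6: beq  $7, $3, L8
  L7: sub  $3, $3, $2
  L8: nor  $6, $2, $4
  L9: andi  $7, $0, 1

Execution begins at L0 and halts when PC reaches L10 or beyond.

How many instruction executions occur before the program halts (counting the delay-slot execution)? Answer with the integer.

6

PC=0  nor  $3, $0, $2        | $0=0 $1=4 $2=0 $3=65535 $4=15 $5=13 $6=15 $7=7
PC=1  bne  $1, $0, L7        | $0=0 $1=4 $2=0 $3=65535 $4=15 $5=13 $6=15 $7=7  [TAKEN]
PC=2  or   $7, $2, $3        | $0=0 $1=4 $2=0 $3=65535 $4=15 $5=13 $6=15 $7=65535
PC=7  sub  $3, $3, $2        | $0=0 $1=4 $2=0 $3=65535 $4=15 $5=13 $6=15 $7=65535
PC=8  nor  $6, $2, $4        | $0=0 $1=4 $2=0 $3=65535 $4=15 $5=13 $6=65520 $7=65535
PC=9  andi  $7, $0, 1        | $0=0 $1=4 $2=0 $3=65535 $4=15 $5=13 $6=65520 $7=0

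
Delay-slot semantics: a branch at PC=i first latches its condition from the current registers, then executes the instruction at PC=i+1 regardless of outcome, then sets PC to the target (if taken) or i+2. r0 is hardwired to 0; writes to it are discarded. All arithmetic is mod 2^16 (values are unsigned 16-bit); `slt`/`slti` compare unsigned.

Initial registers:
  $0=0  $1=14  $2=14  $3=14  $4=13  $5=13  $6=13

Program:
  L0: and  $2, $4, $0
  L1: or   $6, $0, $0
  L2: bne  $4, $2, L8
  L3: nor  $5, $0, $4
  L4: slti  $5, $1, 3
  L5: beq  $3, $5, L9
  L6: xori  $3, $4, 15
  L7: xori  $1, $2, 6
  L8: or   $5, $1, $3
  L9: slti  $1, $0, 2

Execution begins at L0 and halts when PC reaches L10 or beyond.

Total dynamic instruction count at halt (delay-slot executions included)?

6

PC=0  and  $2, $4, $0        | $0=0 $1=14 $2=0 $3=14 $4=13 $5=13 $6=13
PC=1  or   $6, $0, $0        | $0=0 $1=14 $2=0 $3=14 $4=13 $5=13 $6=0
PC=2  bne  $4, $2, L8        | $0=0 $1=14 $2=0 $3=14 $4=13 $5=13 $6=0  [TAKEN]
PC=3  nor  $5, $0, $4        | $0=0 $1=14 $2=0 $3=14 $4=13 $5=65522 $6=0
PC=8  or   $5, $1, $3        | $0=0 $1=14 $2=0 $3=14 $4=13 $5=14 $6=0
PC=9  slti  $1, $0, 2        | $0=0 $1=1 $2=0 $3=14 $4=13 $5=14 $6=0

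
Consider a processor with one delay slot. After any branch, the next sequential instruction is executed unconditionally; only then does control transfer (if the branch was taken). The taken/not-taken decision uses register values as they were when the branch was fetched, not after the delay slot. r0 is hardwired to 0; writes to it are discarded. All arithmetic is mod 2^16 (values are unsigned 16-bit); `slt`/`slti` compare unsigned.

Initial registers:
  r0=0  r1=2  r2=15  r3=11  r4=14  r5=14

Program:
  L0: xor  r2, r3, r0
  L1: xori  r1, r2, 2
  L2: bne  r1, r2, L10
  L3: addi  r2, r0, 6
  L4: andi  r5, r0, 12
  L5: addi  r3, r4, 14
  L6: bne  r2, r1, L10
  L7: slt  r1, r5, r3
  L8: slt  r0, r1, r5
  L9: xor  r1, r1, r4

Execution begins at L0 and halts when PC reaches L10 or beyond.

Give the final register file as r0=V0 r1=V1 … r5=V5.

PC=0  xor  r2, r3, r0        | r0=0 r1=2 r2=11 r3=11 r4=14 r5=14
PC=1  xori  r1, r2, 2        | r0=0 r1=9 r2=11 r3=11 r4=14 r5=14
PC=2  bne  r1, r2, L10       | r0=0 r1=9 r2=11 r3=11 r4=14 r5=14  [TAKEN]
PC=3  addi  r2, r0, 6        | r0=0 r1=9 r2=6 r3=11 r4=14 r5=14

r0=0 r1=9 r2=6 r3=11 r4=14 r5=14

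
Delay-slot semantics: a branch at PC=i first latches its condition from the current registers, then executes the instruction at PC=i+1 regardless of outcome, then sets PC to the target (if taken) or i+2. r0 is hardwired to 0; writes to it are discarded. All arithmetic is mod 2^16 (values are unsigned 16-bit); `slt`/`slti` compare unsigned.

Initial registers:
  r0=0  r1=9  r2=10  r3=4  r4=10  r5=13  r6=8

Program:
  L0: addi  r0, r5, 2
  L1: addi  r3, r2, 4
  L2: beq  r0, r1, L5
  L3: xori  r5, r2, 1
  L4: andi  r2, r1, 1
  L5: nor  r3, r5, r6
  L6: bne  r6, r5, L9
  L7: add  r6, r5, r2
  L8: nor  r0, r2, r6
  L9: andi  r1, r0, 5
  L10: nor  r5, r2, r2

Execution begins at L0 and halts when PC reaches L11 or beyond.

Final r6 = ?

[0] addi  r0, r5, 2  →  {r0:0, r1:9, r2:10, r3:4, r4:10, r5:13, r6:8}
[1] addi  r3, r2, 4  →  {r0:0, r1:9, r2:10, r3:14, r4:10, r5:13, r6:8}
[2] beq  r0, r1, L5  →  {r0:0, r1:9, r2:10, r3:14, r4:10, r5:13, r6:8}  ⟨branch fallthrough⟩
[3] xori  r5, r2, 1  →  {r0:0, r1:9, r2:10, r3:14, r4:10, r5:11, r6:8}
[4] andi  r2, r1, 1  →  {r0:0, r1:9, r2:1, r3:14, r4:10, r5:11, r6:8}
[5] nor  r3, r5, r6  →  {r0:0, r1:9, r2:1, r3:65524, r4:10, r5:11, r6:8}
[6] bne  r6, r5, L9  →  {r0:0, r1:9, r2:1, r3:65524, r4:10, r5:11, r6:8}  ⟨branch taken⟩
[7] add  r6, r5, r2  →  {r0:0, r1:9, r2:1, r3:65524, r4:10, r5:11, r6:12}
[9] andi  r1, r0, 5  →  {r0:0, r1:0, r2:1, r3:65524, r4:10, r5:11, r6:12}
[10] nor  r5, r2, r2  →  {r0:0, r1:0, r2:1, r3:65524, r4:10, r5:65534, r6:12}

12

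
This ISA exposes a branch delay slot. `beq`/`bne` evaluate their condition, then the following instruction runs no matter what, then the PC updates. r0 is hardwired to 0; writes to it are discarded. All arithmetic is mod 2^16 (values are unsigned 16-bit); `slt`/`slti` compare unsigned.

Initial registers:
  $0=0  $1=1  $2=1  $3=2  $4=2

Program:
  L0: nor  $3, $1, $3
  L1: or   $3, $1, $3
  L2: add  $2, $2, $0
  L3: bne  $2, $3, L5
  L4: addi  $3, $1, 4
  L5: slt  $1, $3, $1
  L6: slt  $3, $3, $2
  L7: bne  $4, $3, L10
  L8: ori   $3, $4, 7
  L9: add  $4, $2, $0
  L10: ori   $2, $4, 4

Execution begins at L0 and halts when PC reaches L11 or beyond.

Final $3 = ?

7

  step pc=0: nor  $3, $1, $3  regs=(0,1,1,65532,2)
  step pc=1: or   $3, $1, $3  regs=(0,1,1,65533,2)
  step pc=2: add  $2, $2, $0  regs=(0,1,1,65533,2)
  step pc=3: bne  $2, $3, L5  cond=T  regs=(0,1,1,65533,2)
  step pc=4: addi  $3, $1, 4  regs=(0,1,1,5,2)
  step pc=5: slt  $1, $3, $1  regs=(0,0,1,5,2)
  step pc=6: slt  $3, $3, $2  regs=(0,0,1,0,2)
  step pc=7: bne  $4, $3, L10  cond=T  regs=(0,0,1,0,2)
  step pc=8: ori   $3, $4, 7  regs=(0,0,1,7,2)
  step pc=10: ori   $2, $4, 4  regs=(0,0,6,7,2)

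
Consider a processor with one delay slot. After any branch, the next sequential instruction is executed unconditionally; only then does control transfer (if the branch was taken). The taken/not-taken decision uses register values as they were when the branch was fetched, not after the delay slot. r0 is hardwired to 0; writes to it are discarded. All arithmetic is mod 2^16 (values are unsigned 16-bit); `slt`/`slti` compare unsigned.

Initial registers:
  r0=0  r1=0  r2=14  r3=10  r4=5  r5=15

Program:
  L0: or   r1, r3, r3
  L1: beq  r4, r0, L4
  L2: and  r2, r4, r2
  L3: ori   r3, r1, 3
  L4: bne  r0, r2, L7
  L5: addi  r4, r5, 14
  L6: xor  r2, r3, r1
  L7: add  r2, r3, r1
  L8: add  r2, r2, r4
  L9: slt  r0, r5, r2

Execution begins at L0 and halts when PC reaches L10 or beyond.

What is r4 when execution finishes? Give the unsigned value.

  step pc=0: or   r1, r3, r3  regs=(0,10,14,10,5,15)
  step pc=1: beq  r4, r0, L4  cond=F  regs=(0,10,14,10,5,15)
  step pc=2: and  r2, r4, r2  regs=(0,10,4,10,5,15)
  step pc=3: ori   r3, r1, 3  regs=(0,10,4,11,5,15)
  step pc=4: bne  r0, r2, L7  cond=T  regs=(0,10,4,11,5,15)
  step pc=5: addi  r4, r5, 14  regs=(0,10,4,11,29,15)
  step pc=7: add  r2, r3, r1  regs=(0,10,21,11,29,15)
  step pc=8: add  r2, r2, r4  regs=(0,10,50,11,29,15)
  step pc=9: slt  r0, r5, r2  regs=(0,10,50,11,29,15)

29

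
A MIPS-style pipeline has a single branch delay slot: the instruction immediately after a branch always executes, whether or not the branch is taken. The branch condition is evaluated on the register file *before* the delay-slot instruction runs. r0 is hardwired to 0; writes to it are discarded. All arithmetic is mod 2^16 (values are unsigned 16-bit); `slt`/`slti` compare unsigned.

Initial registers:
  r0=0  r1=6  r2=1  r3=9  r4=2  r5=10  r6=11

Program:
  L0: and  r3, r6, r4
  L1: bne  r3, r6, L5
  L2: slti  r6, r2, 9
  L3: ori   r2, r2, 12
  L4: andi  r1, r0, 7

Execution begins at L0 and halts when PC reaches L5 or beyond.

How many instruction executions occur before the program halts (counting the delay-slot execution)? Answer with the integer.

  step pc=0: and  r3, r6, r4  regs=(0,6,1,2,2,10,11)
  step pc=1: bne  r3, r6, L5  cond=T  regs=(0,6,1,2,2,10,11)
  step pc=2: slti  r6, r2, 9  regs=(0,6,1,2,2,10,1)

3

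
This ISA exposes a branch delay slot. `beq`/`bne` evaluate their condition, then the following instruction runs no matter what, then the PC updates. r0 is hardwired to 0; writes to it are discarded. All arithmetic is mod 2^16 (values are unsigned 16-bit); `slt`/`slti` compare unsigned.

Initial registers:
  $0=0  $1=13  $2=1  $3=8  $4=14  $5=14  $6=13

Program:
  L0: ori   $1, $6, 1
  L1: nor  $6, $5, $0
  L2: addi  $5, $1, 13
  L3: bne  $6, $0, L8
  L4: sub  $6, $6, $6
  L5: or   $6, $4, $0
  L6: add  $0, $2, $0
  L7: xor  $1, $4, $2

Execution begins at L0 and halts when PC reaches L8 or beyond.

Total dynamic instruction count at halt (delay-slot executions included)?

[0] ori   $1, $6, 1  →  {$0:0, $1:13, $2:1, $3:8, $4:14, $5:14, $6:13}
[1] nor  $6, $5, $0  →  {$0:0, $1:13, $2:1, $3:8, $4:14, $5:14, $6:65521}
[2] addi  $5, $1, 13  →  {$0:0, $1:13, $2:1, $3:8, $4:14, $5:26, $6:65521}
[3] bne  $6, $0, L8  →  {$0:0, $1:13, $2:1, $3:8, $4:14, $5:26, $6:65521}  ⟨branch taken⟩
[4] sub  $6, $6, $6  →  {$0:0, $1:13, $2:1, $3:8, $4:14, $5:26, $6:0}

5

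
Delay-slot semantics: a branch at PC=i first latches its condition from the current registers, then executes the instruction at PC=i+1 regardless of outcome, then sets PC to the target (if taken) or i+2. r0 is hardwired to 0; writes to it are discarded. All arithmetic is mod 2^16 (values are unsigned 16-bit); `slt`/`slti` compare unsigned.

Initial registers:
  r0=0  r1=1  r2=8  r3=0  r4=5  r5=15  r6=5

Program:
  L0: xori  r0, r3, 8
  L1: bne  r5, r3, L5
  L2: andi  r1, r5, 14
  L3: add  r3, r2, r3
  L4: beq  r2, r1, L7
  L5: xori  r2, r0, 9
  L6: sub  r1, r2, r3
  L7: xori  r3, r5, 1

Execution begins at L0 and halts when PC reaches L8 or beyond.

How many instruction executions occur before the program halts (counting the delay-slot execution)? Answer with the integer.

6

[0] xori  r0, r3, 8  →  {r0:0, r1:1, r2:8, r3:0, r4:5, r5:15, r6:5}
[1] bne  r5, r3, L5  →  {r0:0, r1:1, r2:8, r3:0, r4:5, r5:15, r6:5}  ⟨branch taken⟩
[2] andi  r1, r5, 14  →  {r0:0, r1:14, r2:8, r3:0, r4:5, r5:15, r6:5}
[5] xori  r2, r0, 9  →  {r0:0, r1:14, r2:9, r3:0, r4:5, r5:15, r6:5}
[6] sub  r1, r2, r3  →  {r0:0, r1:9, r2:9, r3:0, r4:5, r5:15, r6:5}
[7] xori  r3, r5, 1  →  {r0:0, r1:9, r2:9, r3:14, r4:5, r5:15, r6:5}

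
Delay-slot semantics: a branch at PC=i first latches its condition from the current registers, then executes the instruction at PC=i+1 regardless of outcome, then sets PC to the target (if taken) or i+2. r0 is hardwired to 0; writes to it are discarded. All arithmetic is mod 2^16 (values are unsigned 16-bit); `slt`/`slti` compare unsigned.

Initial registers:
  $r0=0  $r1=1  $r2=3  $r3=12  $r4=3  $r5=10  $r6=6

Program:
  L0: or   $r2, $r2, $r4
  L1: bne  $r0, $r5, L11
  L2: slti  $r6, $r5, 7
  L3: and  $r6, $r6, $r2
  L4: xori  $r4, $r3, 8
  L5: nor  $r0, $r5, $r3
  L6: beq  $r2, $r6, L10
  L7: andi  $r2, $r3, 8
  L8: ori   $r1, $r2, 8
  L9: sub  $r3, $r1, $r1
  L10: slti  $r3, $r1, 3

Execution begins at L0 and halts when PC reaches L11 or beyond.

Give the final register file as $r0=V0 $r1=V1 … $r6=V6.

$r0=0 $r1=1 $r2=3 $r3=12 $r4=3 $r5=10 $r6=0

[0] or   $r2, $r2, $r4  →  {$r0:0, $r1:1, $r2:3, $r3:12, $r4:3, $r5:10, $r6:6}
[1] bne  $r0, $r5, L11  →  {$r0:0, $r1:1, $r2:3, $r3:12, $r4:3, $r5:10, $r6:6}  ⟨branch taken⟩
[2] slti  $r6, $r5, 7  →  {$r0:0, $r1:1, $r2:3, $r3:12, $r4:3, $r5:10, $r6:0}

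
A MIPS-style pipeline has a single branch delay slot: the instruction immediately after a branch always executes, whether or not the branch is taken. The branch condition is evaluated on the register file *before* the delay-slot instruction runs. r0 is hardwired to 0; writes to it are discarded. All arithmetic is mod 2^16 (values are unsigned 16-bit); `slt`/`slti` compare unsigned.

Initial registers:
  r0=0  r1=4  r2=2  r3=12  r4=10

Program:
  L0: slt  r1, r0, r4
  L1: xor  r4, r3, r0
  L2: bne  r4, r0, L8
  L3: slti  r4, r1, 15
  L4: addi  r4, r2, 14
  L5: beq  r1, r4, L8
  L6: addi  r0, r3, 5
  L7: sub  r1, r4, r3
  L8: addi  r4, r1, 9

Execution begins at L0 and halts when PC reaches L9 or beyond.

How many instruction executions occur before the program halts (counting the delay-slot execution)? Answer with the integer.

5

[0] slt  r1, r0, r4  →  {r0:0, r1:1, r2:2, r3:12, r4:10}
[1] xor  r4, r3, r0  →  {r0:0, r1:1, r2:2, r3:12, r4:12}
[2] bne  r4, r0, L8  →  {r0:0, r1:1, r2:2, r3:12, r4:12}  ⟨branch taken⟩
[3] slti  r4, r1, 15  →  {r0:0, r1:1, r2:2, r3:12, r4:1}
[8] addi  r4, r1, 9  →  {r0:0, r1:1, r2:2, r3:12, r4:10}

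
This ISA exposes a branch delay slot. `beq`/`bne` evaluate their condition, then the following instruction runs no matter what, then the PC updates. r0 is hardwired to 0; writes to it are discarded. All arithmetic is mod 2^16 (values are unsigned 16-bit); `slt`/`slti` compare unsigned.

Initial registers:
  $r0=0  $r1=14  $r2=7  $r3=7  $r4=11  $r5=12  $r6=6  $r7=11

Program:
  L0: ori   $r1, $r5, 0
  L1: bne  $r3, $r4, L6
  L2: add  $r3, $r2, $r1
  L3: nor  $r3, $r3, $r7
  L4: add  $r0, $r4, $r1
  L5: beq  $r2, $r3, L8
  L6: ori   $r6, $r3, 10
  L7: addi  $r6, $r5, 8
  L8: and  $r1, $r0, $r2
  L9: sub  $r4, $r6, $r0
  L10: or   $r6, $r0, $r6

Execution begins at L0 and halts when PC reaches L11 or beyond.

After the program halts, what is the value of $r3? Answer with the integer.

19

[0] ori   $r1, $r5, 0  →  {$r0:0, $r1:12, $r2:7, $r3:7, $r4:11, $r5:12, $r6:6, $r7:11}
[1] bne  $r3, $r4, L6  →  {$r0:0, $r1:12, $r2:7, $r3:7, $r4:11, $r5:12, $r6:6, $r7:11}  ⟨branch taken⟩
[2] add  $r3, $r2, $r1  →  {$r0:0, $r1:12, $r2:7, $r3:19, $r4:11, $r5:12, $r6:6, $r7:11}
[6] ori   $r6, $r3, 10  →  {$r0:0, $r1:12, $r2:7, $r3:19, $r4:11, $r5:12, $r6:27, $r7:11}
[7] addi  $r6, $r5, 8  →  {$r0:0, $r1:12, $r2:7, $r3:19, $r4:11, $r5:12, $r6:20, $r7:11}
[8] and  $r1, $r0, $r2  →  {$r0:0, $r1:0, $r2:7, $r3:19, $r4:11, $r5:12, $r6:20, $r7:11}
[9] sub  $r4, $r6, $r0  →  {$r0:0, $r1:0, $r2:7, $r3:19, $r4:20, $r5:12, $r6:20, $r7:11}
[10] or   $r6, $r0, $r6  →  {$r0:0, $r1:0, $r2:7, $r3:19, $r4:20, $r5:12, $r6:20, $r7:11}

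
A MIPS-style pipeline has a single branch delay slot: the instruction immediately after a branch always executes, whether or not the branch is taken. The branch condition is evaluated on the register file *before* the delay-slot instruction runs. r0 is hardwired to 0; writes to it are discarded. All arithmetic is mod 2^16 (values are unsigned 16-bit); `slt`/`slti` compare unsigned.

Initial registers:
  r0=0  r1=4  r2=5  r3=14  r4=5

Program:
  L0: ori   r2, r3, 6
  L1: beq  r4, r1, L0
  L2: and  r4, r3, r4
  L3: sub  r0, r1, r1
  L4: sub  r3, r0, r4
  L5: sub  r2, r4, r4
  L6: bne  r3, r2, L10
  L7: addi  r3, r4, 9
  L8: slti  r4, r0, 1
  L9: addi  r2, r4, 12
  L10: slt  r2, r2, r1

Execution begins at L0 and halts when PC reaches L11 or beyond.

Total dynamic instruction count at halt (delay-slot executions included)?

9

[0] ori   r2, r3, 6  →  {r0:0, r1:4, r2:14, r3:14, r4:5}
[1] beq  r4, r1, L0  →  {r0:0, r1:4, r2:14, r3:14, r4:5}  ⟨branch fallthrough⟩
[2] and  r4, r3, r4  →  {r0:0, r1:4, r2:14, r3:14, r4:4}
[3] sub  r0, r1, r1  →  {r0:0, r1:4, r2:14, r3:14, r4:4}
[4] sub  r3, r0, r4  →  {r0:0, r1:4, r2:14, r3:65532, r4:4}
[5] sub  r2, r4, r4  →  {r0:0, r1:4, r2:0, r3:65532, r4:4}
[6] bne  r3, r2, L10  →  {r0:0, r1:4, r2:0, r3:65532, r4:4}  ⟨branch taken⟩
[7] addi  r3, r4, 9  →  {r0:0, r1:4, r2:0, r3:13, r4:4}
[10] slt  r2, r2, r1  →  {r0:0, r1:4, r2:1, r3:13, r4:4}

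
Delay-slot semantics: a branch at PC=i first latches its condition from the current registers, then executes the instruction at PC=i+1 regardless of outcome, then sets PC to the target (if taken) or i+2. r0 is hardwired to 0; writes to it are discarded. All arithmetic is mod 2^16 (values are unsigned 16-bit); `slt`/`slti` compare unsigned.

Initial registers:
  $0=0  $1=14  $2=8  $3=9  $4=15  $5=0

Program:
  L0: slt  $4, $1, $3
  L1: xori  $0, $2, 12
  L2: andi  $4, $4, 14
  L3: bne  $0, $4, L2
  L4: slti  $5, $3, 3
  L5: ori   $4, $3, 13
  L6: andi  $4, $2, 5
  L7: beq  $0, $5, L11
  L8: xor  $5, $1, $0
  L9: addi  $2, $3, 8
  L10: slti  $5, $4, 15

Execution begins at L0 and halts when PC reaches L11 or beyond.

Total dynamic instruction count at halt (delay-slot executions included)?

9

#0 slt  $4, $1, $3 ; 0/14/8/9/0/0
#1 xori  $0, $2, 12 ; 0/14/8/9/0/0
#2 andi  $4, $4, 14 ; 0/14/8/9/0/0
#3 bne  $0, $4, L2 ; 0/14/8/9/0/0 ; →fallthru
#4 slti  $5, $3, 3 ; 0/14/8/9/0/0
#5 ori   $4, $3, 13 ; 0/14/8/9/13/0
#6 andi  $4, $2, 5 ; 0/14/8/9/0/0
#7 beq  $0, $5, L11 ; 0/14/8/9/0/0 ; →target
#8 xor  $5, $1, $0 ; 0/14/8/9/0/14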